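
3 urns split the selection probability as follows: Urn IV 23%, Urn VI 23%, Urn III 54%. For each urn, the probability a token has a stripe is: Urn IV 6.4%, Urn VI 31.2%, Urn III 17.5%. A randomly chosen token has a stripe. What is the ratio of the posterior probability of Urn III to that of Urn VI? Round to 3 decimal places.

By Bayes' rule, posterior ∝ prior × likelihood:
  Urn IV: 0.23 × 0.064 = 0.01472
  Urn VI: 0.23 × 0.312 = 0.07176
  Urn III: 0.54 × 0.175 = 0.0945
Sum = 0.18098.
The ratio is 0.0945 / 0.07176 (the normalizer cancels) = 1.317.

1.317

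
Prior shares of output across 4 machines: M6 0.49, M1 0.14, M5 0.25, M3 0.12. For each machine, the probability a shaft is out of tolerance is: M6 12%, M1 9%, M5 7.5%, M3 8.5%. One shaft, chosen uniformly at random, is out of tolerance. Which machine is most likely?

By Bayes' rule, posterior ∝ prior × likelihood:
  M6: 0.49 × 0.12 = 0.0588
  M1: 0.14 × 0.09 = 0.0126
  M5: 0.25 × 0.075 = 0.01875
  M3: 0.12 × 0.085 = 0.0102
Total = 0.10035.
Largest term belongs to M6, so M6 is most probable.

M6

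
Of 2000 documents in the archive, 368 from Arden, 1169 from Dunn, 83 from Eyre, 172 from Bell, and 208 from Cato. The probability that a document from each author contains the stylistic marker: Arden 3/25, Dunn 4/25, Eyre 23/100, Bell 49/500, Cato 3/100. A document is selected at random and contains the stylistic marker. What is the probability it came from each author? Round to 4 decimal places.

Prior × likelihood for each hypothesis:
  Arden: 0.184 × 0.12 = 0.02208
  Dunn: 0.5845 × 0.16 = 0.09352
  Eyre: 0.0415 × 0.23 = 0.009545
  Bell: 0.086 × 0.098 = 0.008428
  Cato: 0.104 × 0.03 = 0.00312
Total = 0.136693.
P(Arden | marker) = 0.02208/0.136693 ≈ 0.1615
P(Dunn | marker) = 0.09352/0.136693 ≈ 0.6842
P(Eyre | marker) = 0.009545/0.136693 ≈ 0.0698
P(Bell | marker) = 0.008428/0.136693 ≈ 0.0617
P(Cato | marker) = 0.00312/0.136693 ≈ 0.0228
(Check: 0.1615+0.6842+0.0698+0.0617+0.0228 = 1.0000.)

Arden 0.1615, Dunn 0.6842, Eyre 0.0698, Bell 0.0617, Cato 0.0228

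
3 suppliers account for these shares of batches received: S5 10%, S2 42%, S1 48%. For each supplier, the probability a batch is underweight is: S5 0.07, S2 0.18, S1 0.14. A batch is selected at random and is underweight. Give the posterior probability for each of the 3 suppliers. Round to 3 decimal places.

Compute prior × likelihood for every hypothesis:
  S5: 0.1 × 0.07 = 0.007
  S2: 0.42 × 0.18 = 0.0756
  S1: 0.48 × 0.14 = 0.0672
Sum = 0.1498.
P(S5 | underweight) = 0.007/0.1498 ≈ 0.047
P(S2 | underweight) = 0.0756/0.1498 ≈ 0.505
P(S1 | underweight) = 0.0672/0.1498 ≈ 0.449

S5 0.047, S2 0.505, S1 0.449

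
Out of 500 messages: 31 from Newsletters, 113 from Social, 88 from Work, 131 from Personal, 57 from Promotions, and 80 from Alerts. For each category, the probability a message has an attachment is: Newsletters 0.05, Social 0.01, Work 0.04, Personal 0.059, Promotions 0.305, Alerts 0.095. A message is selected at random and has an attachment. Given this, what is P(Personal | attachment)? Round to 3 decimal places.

Unnormalized posteriors (prior × likelihood):
  Newsletters: 0.062 × 0.05 = 0.0031
  Social: 0.226 × 0.01 = 0.00226
  Work: 0.176 × 0.04 = 0.00704
  Personal: 0.262 × 0.059 = 0.015458
  Promotions: 0.114 × 0.305 = 0.03477
  Alerts: 0.16 × 0.095 = 0.0152
Total = 0.077828.
P(Personal | evidence) = 0.015458 / 0.077828 ≈ 0.199.

0.199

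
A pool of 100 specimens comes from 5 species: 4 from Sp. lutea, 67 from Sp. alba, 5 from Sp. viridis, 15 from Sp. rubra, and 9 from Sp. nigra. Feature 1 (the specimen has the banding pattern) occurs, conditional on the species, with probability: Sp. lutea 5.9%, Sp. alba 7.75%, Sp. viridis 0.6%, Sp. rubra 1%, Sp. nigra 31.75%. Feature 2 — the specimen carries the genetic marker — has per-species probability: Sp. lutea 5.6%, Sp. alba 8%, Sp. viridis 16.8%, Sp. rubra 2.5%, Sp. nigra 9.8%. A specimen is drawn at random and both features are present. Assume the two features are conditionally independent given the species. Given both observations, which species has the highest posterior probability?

Sp. alba

Prior × likelihood for each hypothesis:
  Sp. lutea: 0.04 × 0.059 × 0.056 = 0.00013216
  Sp. alba: 0.67 × 0.0775 × 0.08 = 0.004154
  Sp. viridis: 0.05 × 0.006 × 0.168 = 0.0000504
  Sp. rubra: 0.15 × 0.01 × 0.025 = 0.0000375
  Sp. nigra: 0.09 × 0.3175 × 0.098 = 0.00280035
Normalizing constant = 0.00717441.
Largest term belongs to Sp. alba, so Sp. alba is most probable.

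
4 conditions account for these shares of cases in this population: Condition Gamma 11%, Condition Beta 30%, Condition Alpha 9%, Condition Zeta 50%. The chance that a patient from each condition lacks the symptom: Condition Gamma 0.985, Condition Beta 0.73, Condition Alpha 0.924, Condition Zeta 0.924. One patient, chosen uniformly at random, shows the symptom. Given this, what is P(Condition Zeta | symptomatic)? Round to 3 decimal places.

0.298

Taking complements, P(symptomatic | each) = Condition Gamma 0.015, Condition Beta 0.27, Condition Alpha 0.076, Condition Zeta 0.076.
By Bayes' rule, posterior ∝ prior × likelihood:
  Condition Gamma: 0.11 × 0.015 = 0.00165
  Condition Beta: 0.3 × 0.27 = 0.081
  Condition Alpha: 0.09 × 0.076 = 0.00684
  Condition Zeta: 0.5 × 0.076 = 0.038
Total = 0.12749.
P(Condition Zeta | evidence) = 0.038 / 0.12749 ≈ 0.298.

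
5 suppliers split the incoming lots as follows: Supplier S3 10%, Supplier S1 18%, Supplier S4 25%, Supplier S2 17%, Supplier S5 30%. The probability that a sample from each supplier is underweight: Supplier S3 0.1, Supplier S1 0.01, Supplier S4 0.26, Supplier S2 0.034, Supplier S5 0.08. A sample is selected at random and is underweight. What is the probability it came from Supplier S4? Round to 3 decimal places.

0.610

Compute prior × likelihood for every hypothesis:
  Supplier S3: 0.1 × 0.1 = 0.01
  Supplier S1: 0.18 × 0.01 = 0.0018
  Supplier S4: 0.25 × 0.26 = 0.065
  Supplier S2: 0.17 × 0.034 = 0.00578
  Supplier S5: 0.3 × 0.08 = 0.024
Sum = 0.10658.
P(Supplier S4 | evidence) = 0.065 / 0.10658 ≈ 0.610.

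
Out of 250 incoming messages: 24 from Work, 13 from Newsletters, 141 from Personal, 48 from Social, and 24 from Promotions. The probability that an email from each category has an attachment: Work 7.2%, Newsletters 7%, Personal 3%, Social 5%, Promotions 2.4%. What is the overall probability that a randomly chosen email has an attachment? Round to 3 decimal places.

0.039

Prior × likelihood for each hypothesis:
  Work: 0.096 × 0.072 = 0.006912
  Newsletters: 0.052 × 0.07 = 0.00364
  Personal: 0.564 × 0.03 = 0.01692
  Social: 0.192 × 0.05 = 0.0096
  Promotions: 0.096 × 0.024 = 0.002304
P(attachment) = 0.006912 + 0.00364 + 0.01692 + 0.0096 + 0.002304 = 0.039376 → 0.039.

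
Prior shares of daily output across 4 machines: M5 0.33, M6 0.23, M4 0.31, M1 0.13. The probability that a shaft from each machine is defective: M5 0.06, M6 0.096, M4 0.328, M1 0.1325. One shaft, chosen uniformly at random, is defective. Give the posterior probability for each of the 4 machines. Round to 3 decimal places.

M5 0.123, M6 0.137, M4 0.632, M1 0.107

Unnormalized posteriors (prior × likelihood):
  M5: 0.33 × 0.06 = 0.0198
  M6: 0.23 × 0.096 = 0.02208
  M4: 0.31 × 0.328 = 0.10168
  M1: 0.13 × 0.1325 = 0.017225
Normalizing constant = 0.160785.
P(M5 | defective) = 0.0198/0.160785 ≈ 0.123
P(M6 | defective) = 0.02208/0.160785 ≈ 0.137
P(M4 | defective) = 0.10168/0.160785 ≈ 0.632
P(M1 | defective) = 0.017225/0.160785 ≈ 0.107
(Check: 0.123+0.137+0.632+0.107 = 0.999.)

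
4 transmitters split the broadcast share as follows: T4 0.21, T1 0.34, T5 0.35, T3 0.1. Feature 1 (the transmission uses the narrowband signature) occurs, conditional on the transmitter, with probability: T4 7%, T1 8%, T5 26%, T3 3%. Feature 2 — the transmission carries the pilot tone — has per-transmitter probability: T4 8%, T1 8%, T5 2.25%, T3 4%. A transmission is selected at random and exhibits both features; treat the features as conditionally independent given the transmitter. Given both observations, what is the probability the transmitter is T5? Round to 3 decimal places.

Prior × likelihood for each hypothesis:
  T4: 0.21 × 0.07 × 0.08 = 0.001176
  T1: 0.34 × 0.08 × 0.08 = 0.002176
  T5: 0.35 × 0.26 × 0.0225 = 0.0020475
  T3: 0.1 × 0.03 × 0.04 = 0.00012
Normalizing constant = 0.0055195.
P(T5 | evidence) = 0.0020475 / 0.0055195 ≈ 0.371.

0.371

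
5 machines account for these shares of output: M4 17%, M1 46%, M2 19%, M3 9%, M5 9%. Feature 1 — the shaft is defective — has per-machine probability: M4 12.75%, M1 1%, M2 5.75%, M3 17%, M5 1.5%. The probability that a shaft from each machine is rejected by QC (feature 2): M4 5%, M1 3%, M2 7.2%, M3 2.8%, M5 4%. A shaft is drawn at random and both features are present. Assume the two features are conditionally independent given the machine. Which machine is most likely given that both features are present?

M4

Prior × likelihood for each hypothesis:
  M4: 0.17 × 0.1275 × 0.05 = 0.00108375
  M1: 0.46 × 0.01 × 0.03 = 0.000138
  M2: 0.19 × 0.0575 × 0.072 = 0.0007866
  M3: 0.09 × 0.17 × 0.028 = 0.0004284
  M5: 0.09 × 0.015 × 0.04 = 0.000054
Normalizing constant = 0.00249075.
Largest term belongs to M4, so M4 is most probable.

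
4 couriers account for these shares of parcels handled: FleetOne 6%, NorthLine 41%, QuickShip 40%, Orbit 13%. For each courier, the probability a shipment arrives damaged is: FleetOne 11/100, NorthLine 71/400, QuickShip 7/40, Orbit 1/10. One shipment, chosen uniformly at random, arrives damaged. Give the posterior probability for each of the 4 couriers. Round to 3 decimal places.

FleetOne 0.041, NorthLine 0.448, QuickShip 0.431, Orbit 0.080

Compute prior × likelihood for every hypothesis:
  FleetOne: 0.06 × 0.11 = 0.0066
  NorthLine: 0.41 × 0.1775 = 0.072775
  QuickShip: 0.4 × 0.175 = 0.07
  Orbit: 0.13 × 0.1 = 0.013
Normalizing constant = 0.162375.
P(FleetOne | damaged) = 0.0066/0.162375 ≈ 0.041
P(NorthLine | damaged) = 0.072775/0.162375 ≈ 0.448
P(QuickShip | damaged) = 0.07/0.162375 ≈ 0.431
P(Orbit | damaged) = 0.013/0.162375 ≈ 0.080
(Check: 0.041+0.448+0.431+0.080 = 1.000.)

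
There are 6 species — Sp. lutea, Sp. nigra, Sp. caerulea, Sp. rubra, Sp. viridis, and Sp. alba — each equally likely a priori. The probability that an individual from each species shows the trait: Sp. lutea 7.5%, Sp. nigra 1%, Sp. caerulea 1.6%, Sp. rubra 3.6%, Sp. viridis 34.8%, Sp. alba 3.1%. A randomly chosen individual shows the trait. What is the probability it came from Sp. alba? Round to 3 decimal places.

0.060

With a uniform prior (1/6 each), posterior ∝ likelihood:
  Sp. lutea: 0.075
  Sp. nigra: 0.01
  Sp. caerulea: 0.016
  Sp. rubra: 0.036
  Sp. viridis: 0.348
  Sp. alba: 0.031
Normalizing constant = 0.516.
P(Sp. alba | evidence) = 0.031 / 0.516 ≈ 0.060.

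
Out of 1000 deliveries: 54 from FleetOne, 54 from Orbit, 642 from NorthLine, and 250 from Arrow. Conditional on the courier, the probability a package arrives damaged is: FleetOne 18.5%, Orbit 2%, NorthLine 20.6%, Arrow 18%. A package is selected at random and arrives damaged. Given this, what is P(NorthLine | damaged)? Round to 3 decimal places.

By Bayes' rule, posterior ∝ prior × likelihood:
  FleetOne: 0.054 × 0.185 = 0.00999
  Orbit: 0.054 × 0.02 = 0.00108
  NorthLine: 0.642 × 0.206 = 0.132252
  Arrow: 0.25 × 0.18 = 0.045
Total = 0.188322.
P(NorthLine | evidence) = 0.132252 / 0.188322 ≈ 0.702.

0.702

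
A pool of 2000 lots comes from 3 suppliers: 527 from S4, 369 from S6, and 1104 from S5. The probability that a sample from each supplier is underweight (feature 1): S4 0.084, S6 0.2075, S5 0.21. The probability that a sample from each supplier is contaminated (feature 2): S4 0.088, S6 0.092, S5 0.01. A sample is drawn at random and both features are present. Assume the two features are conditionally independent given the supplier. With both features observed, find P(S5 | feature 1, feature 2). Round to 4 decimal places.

0.1749

By Bayes' rule, posterior ∝ prior × likelihood:
  S4: 0.2635 × 0.084 × 0.088 = 0.001947792
  S6: 0.1845 × 0.2075 × 0.092 = 0.003522105
  S5: 0.552 × 0.21 × 0.01 = 0.0011592
Normalizing constant = 0.006629097.
P(S5 | evidence) = 0.0011592 / 0.006629097 ≈ 0.1749.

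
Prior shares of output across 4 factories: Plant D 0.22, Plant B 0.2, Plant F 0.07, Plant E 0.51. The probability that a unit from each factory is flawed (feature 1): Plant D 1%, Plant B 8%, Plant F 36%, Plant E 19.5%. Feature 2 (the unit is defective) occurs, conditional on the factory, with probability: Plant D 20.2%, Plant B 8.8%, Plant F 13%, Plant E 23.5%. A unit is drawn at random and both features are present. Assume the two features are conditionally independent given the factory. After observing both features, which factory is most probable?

Plant E

By Bayes' rule, posterior ∝ prior × likelihood:
  Plant D: 0.22 × 0.01 × 0.202 = 0.0004444
  Plant B: 0.2 × 0.08 × 0.088 = 0.001408
  Plant F: 0.07 × 0.36 × 0.13 = 0.003276
  Plant E: 0.51 × 0.195 × 0.235 = 0.02337075
Total = 0.02849915.
Largest term belongs to Plant E, so Plant E is most probable.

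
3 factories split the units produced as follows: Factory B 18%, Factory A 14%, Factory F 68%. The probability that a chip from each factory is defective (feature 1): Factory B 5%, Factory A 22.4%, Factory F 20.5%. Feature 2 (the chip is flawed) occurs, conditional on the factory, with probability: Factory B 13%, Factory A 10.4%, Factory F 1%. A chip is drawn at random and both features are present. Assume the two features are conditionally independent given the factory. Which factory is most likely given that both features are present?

Prior × likelihood for each hypothesis:
  Factory B: 0.18 × 0.05 × 0.13 = 0.00117
  Factory A: 0.14 × 0.224 × 0.104 = 0.00326144
  Factory F: 0.68 × 0.205 × 0.01 = 0.001394
Sum = 0.00582544.
Largest term belongs to Factory A, so Factory A is most probable.

Factory A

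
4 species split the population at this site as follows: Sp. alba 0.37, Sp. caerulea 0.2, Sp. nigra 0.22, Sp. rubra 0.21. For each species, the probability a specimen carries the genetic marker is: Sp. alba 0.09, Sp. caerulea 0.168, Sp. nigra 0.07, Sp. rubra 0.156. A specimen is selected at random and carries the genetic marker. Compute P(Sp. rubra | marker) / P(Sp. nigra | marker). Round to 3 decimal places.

2.127

Unnormalized posteriors (prior × likelihood):
  Sp. alba: 0.37 × 0.09 = 0.0333
  Sp. caerulea: 0.2 × 0.168 = 0.0336
  Sp. nigra: 0.22 × 0.07 = 0.0154
  Sp. rubra: 0.21 × 0.156 = 0.03276
Normalizing constant = 0.11506.
The ratio is 0.03276 / 0.0154 (the normalizer cancels) = 2.127.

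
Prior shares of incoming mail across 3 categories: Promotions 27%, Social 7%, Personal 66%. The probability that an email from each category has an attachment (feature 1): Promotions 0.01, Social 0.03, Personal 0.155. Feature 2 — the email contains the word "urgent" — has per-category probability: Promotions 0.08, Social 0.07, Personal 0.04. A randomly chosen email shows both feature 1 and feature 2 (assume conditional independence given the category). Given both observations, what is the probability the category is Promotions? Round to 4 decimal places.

0.0485

Unnormalized posteriors (prior × likelihood):
  Promotions: 0.27 × 0.01 × 0.08 = 0.000216
  Social: 0.07 × 0.03 × 0.07 = 0.000147
  Personal: 0.66 × 0.155 × 0.04 = 0.004092
Total = 0.004455.
P(Promotions | evidence) = 0.000216 / 0.004455 ≈ 0.0485.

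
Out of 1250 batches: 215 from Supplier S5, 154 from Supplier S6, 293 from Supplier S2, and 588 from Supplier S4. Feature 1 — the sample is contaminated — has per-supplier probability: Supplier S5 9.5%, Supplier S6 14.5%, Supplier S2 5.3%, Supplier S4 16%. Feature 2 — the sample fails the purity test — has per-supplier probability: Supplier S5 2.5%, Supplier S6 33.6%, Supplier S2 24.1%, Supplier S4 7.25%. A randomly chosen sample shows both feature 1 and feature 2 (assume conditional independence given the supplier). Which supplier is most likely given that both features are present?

By Bayes' rule, posterior ∝ prior × likelihood:
  Supplier S5: 0.172 × 0.095 × 0.025 = 0.0004085
  Supplier S6: 0.1232 × 0.145 × 0.336 = 0.006002304
  Supplier S2: 0.2344 × 0.053 × 0.241 = 0.0029939912
  Supplier S4: 0.4704 × 0.16 × 0.0725 = 0.00545664
Normalizing constant = 0.0148614352.
Largest term belongs to Supplier S6, so Supplier S6 is most probable.

Supplier S6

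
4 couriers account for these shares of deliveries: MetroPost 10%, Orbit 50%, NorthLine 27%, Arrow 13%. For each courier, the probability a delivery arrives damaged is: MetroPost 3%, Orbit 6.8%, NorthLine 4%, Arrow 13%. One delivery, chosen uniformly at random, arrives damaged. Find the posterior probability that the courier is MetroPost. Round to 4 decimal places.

0.0464

By Bayes' rule, posterior ∝ prior × likelihood:
  MetroPost: 0.1 × 0.03 = 0.003
  Orbit: 0.5 × 0.068 = 0.034
  NorthLine: 0.27 × 0.04 = 0.0108
  Arrow: 0.13 × 0.13 = 0.0169
Sum = 0.0647.
P(MetroPost | evidence) = 0.003 / 0.0647 ≈ 0.0464.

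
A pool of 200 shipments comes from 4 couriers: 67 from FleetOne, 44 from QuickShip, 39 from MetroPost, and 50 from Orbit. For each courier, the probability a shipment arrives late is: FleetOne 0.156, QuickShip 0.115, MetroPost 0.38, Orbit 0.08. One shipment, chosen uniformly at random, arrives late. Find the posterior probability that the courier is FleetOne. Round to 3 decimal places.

Prior × likelihood for each hypothesis:
  FleetOne: 0.335 × 0.156 = 0.05226
  QuickShip: 0.22 × 0.115 = 0.0253
  MetroPost: 0.195 × 0.38 = 0.0741
  Orbit: 0.25 × 0.08 = 0.02
Normalizing constant = 0.17166.
P(FleetOne | evidence) = 0.05226 / 0.17166 ≈ 0.304.

0.304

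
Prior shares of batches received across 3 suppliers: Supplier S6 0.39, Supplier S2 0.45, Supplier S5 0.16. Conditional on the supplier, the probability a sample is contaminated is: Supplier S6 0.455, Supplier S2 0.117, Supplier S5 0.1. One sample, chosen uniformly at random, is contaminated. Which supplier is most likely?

By Bayes' rule, posterior ∝ prior × likelihood:
  Supplier S6: 0.39 × 0.455 = 0.17745
  Supplier S2: 0.45 × 0.117 = 0.05265
  Supplier S5: 0.16 × 0.1 = 0.016
Normalizing constant = 0.2461.
Largest term belongs to Supplier S6, so Supplier S6 is most probable.

Supplier S6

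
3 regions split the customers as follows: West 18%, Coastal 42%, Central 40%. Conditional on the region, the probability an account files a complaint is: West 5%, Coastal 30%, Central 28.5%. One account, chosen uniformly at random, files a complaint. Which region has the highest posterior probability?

Compute prior × likelihood for every hypothesis:
  West: 0.18 × 0.05 = 0.009
  Coastal: 0.42 × 0.3 = 0.126
  Central: 0.4 × 0.285 = 0.114
Total = 0.249.
Largest term belongs to Coastal, so Coastal is most probable.

Coastal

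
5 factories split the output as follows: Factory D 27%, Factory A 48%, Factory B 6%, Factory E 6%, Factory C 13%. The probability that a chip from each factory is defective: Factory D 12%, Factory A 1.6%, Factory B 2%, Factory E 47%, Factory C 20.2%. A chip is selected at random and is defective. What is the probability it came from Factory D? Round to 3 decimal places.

0.338

Compute prior × likelihood for every hypothesis:
  Factory D: 0.27 × 0.12 = 0.0324
  Factory A: 0.48 × 0.016 = 0.00768
  Factory B: 0.06 × 0.02 = 0.0012
  Factory E: 0.06 × 0.47 = 0.0282
  Factory C: 0.13 × 0.202 = 0.02626
Normalizing constant = 0.09574.
P(Factory D | evidence) = 0.0324 / 0.09574 ≈ 0.338.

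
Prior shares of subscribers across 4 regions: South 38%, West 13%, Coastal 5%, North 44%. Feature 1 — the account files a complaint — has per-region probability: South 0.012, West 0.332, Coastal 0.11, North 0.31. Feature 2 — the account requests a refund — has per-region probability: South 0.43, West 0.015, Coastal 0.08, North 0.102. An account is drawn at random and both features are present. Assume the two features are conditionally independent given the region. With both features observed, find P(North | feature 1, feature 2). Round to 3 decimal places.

Unnormalized posteriors (prior × likelihood):
  South: 0.38 × 0.012 × 0.43 = 0.0019608
  West: 0.13 × 0.332 × 0.015 = 0.0006474
  Coastal: 0.05 × 0.11 × 0.08 = 0.00044
  North: 0.44 × 0.31 × 0.102 = 0.0139128
Total = 0.016961.
P(North | evidence) = 0.0139128 / 0.016961 ≈ 0.820.

0.820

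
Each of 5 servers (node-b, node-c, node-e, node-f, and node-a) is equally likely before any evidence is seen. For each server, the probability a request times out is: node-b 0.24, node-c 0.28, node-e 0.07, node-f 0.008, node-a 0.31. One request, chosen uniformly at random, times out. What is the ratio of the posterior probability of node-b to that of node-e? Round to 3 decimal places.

3.429

With a uniform prior (1/5 each), posterior ∝ likelihood:
  node-b: 0.24
  node-c: 0.28
  node-e: 0.07
  node-f: 0.008
  node-a: 0.31
Sum = 0.908.
The ratio is 0.24 / 0.07 (the normalizer cancels) = 3.429.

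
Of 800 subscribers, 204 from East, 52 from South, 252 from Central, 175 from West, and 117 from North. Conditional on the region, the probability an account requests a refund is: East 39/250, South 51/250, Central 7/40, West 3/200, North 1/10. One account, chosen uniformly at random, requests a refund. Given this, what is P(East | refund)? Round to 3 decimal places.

Compute prior × likelihood for every hypothesis:
  East: 0.255 × 0.156 = 0.03978
  South: 0.065 × 0.204 = 0.01326
  Central: 0.315 × 0.175 = 0.055125
  West: 0.21875 × 0.015 = 0.00328125
  North: 0.14625 × 0.1 = 0.014625
Sum = 0.12607125.
P(East | evidence) = 0.03978 / 0.12607125 ≈ 0.316.

0.316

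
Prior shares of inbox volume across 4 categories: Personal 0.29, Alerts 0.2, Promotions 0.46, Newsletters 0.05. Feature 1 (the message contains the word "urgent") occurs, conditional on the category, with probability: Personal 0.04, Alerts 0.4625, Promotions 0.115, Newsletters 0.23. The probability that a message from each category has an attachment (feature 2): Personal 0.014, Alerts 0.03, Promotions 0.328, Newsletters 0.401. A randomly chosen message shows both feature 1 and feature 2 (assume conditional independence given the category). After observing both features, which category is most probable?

Promotions

Prior × likelihood for each hypothesis:
  Personal: 0.29 × 0.04 × 0.014 = 0.0001624
  Alerts: 0.2 × 0.4625 × 0.03 = 0.002775
  Promotions: 0.46 × 0.115 × 0.328 = 0.0173512
  Newsletters: 0.05 × 0.23 × 0.401 = 0.0046115
Total = 0.0249001.
Largest term belongs to Promotions, so Promotions is most probable.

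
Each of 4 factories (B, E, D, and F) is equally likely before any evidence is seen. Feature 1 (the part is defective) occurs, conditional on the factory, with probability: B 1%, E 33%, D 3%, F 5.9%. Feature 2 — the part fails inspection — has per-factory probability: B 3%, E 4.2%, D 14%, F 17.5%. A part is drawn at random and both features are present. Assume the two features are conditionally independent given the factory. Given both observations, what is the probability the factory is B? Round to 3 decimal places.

Since the prior is uniform, the posterior is proportional to the likelihood:
  B: 0.01 × 0.03 = 0.0003
  E: 0.33 × 0.042 = 0.01386
  D: 0.03 × 0.14 = 0.0042
  F: 0.059 × 0.175 = 0.010325
Total = 0.028685.
P(B | evidence) = 0.0003 / 0.028685 ≈ 0.010.

0.010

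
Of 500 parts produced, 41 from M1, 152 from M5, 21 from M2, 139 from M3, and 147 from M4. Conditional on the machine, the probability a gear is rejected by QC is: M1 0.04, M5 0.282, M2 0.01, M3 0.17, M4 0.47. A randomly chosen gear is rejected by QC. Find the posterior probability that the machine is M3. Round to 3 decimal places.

0.172

By Bayes' rule, posterior ∝ prior × likelihood:
  M1: 0.082 × 0.04 = 0.00328
  M5: 0.304 × 0.282 = 0.085728
  M2: 0.042 × 0.01 = 0.00042
  M3: 0.278 × 0.17 = 0.04726
  M4: 0.294 × 0.47 = 0.13818
Sum = 0.274868.
P(M3 | evidence) = 0.04726 / 0.274868 ≈ 0.172.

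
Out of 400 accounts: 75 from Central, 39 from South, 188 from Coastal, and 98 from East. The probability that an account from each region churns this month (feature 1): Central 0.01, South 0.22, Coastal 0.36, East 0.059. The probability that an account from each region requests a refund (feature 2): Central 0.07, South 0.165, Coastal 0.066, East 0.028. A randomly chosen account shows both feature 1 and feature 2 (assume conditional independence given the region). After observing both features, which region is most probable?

By Bayes' rule, posterior ∝ prior × likelihood:
  Central: 0.1875 × 0.01 × 0.07 = 0.00013125
  South: 0.0975 × 0.22 × 0.165 = 0.00353925
  Coastal: 0.47 × 0.36 × 0.066 = 0.0111672
  East: 0.245 × 0.059 × 0.028 = 0.00040474
Sum = 0.01524244.
Largest term belongs to Coastal, so Coastal is most probable.

Coastal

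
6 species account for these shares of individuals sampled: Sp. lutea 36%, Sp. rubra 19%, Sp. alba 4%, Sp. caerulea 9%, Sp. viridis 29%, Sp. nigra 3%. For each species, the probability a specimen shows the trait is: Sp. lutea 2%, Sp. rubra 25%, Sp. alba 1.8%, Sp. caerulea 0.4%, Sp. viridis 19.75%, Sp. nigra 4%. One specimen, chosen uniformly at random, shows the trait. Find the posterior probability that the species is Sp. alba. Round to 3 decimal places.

Prior × likelihood for each hypothesis:
  Sp. lutea: 0.36 × 0.02 = 0.0072
  Sp. rubra: 0.19 × 0.25 = 0.0475
  Sp. alba: 0.04 × 0.018 = 0.00072
  Sp. caerulea: 0.09 × 0.004 = 0.00036
  Sp. viridis: 0.29 × 0.1975 = 0.057275
  Sp. nigra: 0.03 × 0.04 = 0.0012
Total = 0.114255.
P(Sp. alba | evidence) = 0.00072 / 0.114255 ≈ 0.006.

0.006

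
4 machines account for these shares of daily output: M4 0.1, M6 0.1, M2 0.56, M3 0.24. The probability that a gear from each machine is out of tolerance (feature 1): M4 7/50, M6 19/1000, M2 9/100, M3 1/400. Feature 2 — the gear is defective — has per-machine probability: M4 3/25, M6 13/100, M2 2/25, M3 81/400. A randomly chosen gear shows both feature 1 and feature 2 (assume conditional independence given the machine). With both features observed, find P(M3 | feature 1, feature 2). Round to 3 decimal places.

0.020

Compute prior × likelihood for every hypothesis:
  M4: 0.1 × 0.14 × 0.12 = 0.00168
  M6: 0.1 × 0.019 × 0.13 = 0.000247
  M2: 0.56 × 0.09 × 0.08 = 0.004032
  M3: 0.24 × 0.0025 × 0.2025 = 0.0001215
Normalizing constant = 0.0060805.
P(M3 | evidence) = 0.0001215 / 0.0060805 ≈ 0.020.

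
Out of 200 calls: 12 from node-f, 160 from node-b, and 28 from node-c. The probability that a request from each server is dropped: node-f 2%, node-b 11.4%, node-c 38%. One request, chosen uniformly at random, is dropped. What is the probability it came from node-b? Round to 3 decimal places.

Compute prior × likelihood for every hypothesis:
  node-f: 0.06 × 0.02 = 0.0012
  node-b: 0.8 × 0.114 = 0.0912
  node-c: 0.14 × 0.38 = 0.0532
Normalizing constant = 0.1456.
P(node-b | evidence) = 0.0912 / 0.1456 ≈ 0.626.

0.626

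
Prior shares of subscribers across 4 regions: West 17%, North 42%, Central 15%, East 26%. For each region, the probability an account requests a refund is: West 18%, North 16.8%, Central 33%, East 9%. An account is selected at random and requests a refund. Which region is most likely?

North

Prior × likelihood for each hypothesis:
  West: 0.17 × 0.18 = 0.0306
  North: 0.42 × 0.168 = 0.07056
  Central: 0.15 × 0.33 = 0.0495
  East: 0.26 × 0.09 = 0.0234
Total = 0.17406.
Largest term belongs to North, so North is most probable.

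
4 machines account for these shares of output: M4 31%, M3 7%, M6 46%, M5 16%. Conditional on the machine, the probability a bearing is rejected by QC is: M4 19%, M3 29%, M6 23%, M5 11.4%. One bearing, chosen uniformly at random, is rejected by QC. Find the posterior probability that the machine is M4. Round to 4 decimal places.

Compute prior × likelihood for every hypothesis:
  M4: 0.31 × 0.19 = 0.0589
  M3: 0.07 × 0.29 = 0.0203
  M6: 0.46 × 0.23 = 0.1058
  M5: 0.16 × 0.114 = 0.01824
Sum = 0.20324.
P(M4 | evidence) = 0.0589 / 0.20324 ≈ 0.2898.

0.2898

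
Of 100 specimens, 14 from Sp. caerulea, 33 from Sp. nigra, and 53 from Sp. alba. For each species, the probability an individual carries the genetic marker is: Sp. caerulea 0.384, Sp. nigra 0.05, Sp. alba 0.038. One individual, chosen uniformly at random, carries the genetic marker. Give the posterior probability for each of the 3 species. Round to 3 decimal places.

Sp. caerulea 0.595, Sp. nigra 0.183, Sp. alba 0.223

By Bayes' rule, posterior ∝ prior × likelihood:
  Sp. caerulea: 0.14 × 0.384 = 0.05376
  Sp. nigra: 0.33 × 0.05 = 0.0165
  Sp. alba: 0.53 × 0.038 = 0.02014
Normalizing constant = 0.0904.
P(Sp. caerulea | marker) = 0.05376/0.0904 ≈ 0.595
P(Sp. nigra | marker) = 0.0165/0.0904 ≈ 0.183
P(Sp. alba | marker) = 0.02014/0.0904 ≈ 0.223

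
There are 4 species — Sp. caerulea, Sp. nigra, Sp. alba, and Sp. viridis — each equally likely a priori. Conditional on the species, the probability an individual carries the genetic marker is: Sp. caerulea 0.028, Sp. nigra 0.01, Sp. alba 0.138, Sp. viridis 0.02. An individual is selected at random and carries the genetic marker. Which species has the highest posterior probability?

Sp. alba

Since the prior is uniform, the posterior is proportional to the likelihood:
  Sp. caerulea: 0.028
  Sp. nigra: 0.01
  Sp. alba: 0.138
  Sp. viridis: 0.02
Total = 0.196.
Largest term belongs to Sp. alba, so Sp. alba is most probable.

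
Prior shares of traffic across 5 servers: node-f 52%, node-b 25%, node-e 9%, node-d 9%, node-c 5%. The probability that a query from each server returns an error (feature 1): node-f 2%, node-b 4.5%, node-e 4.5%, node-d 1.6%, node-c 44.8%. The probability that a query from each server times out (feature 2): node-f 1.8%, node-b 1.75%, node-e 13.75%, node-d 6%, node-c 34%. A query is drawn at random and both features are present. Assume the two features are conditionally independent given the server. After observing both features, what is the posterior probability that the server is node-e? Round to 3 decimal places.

Prior × likelihood for each hypothesis:
  node-f: 0.52 × 0.02 × 0.018 = 0.0001872
  node-b: 0.25 × 0.045 × 0.0175 = 0.000196875
  node-e: 0.09 × 0.045 × 0.1375 = 0.000556875
  node-d: 0.09 × 0.016 × 0.06 = 0.0000864
  node-c: 0.05 × 0.448 × 0.34 = 0.007616
Normalizing constant = 0.00864335.
P(node-e | evidence) = 0.000556875 / 0.00864335 ≈ 0.064.

0.064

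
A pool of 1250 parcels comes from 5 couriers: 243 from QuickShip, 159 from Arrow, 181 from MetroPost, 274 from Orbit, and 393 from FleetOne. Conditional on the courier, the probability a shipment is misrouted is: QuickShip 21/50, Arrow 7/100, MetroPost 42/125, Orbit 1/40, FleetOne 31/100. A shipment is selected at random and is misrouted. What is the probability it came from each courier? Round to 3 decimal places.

QuickShip 0.337, Arrow 0.037, MetroPost 0.201, Orbit 0.023, FleetOne 0.402

Compute prior × likelihood for every hypothesis:
  QuickShip: 0.1944 × 0.42 = 0.081648
  Arrow: 0.1272 × 0.07 = 0.008904
  MetroPost: 0.1448 × 0.336 = 0.0486528
  Orbit: 0.2192 × 0.025 = 0.00548
  FleetOne: 0.3144 × 0.31 = 0.097464
Total = 0.2421488.
P(QuickShip | misrouted) = 0.081648/0.2421488 ≈ 0.337
P(Arrow | misrouted) = 0.008904/0.2421488 ≈ 0.037
P(MetroPost | misrouted) = 0.0486528/0.2421488 ≈ 0.201
P(Orbit | misrouted) = 0.00548/0.2421488 ≈ 0.023
P(FleetOne | misrouted) = 0.097464/0.2421488 ≈ 0.402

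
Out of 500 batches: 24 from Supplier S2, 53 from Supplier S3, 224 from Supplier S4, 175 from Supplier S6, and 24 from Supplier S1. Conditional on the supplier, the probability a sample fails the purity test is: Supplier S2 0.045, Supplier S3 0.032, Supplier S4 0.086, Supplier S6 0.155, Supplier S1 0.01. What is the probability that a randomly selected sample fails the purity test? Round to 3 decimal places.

By Bayes' rule, posterior ∝ prior × likelihood:
  Supplier S2: 0.048 × 0.045 = 0.00216
  Supplier S3: 0.106 × 0.032 = 0.003392
  Supplier S4: 0.448 × 0.086 = 0.038528
  Supplier S6: 0.35 × 0.155 = 0.05425
  Supplier S1: 0.048 × 0.01 = 0.00048
P(off-spec) = 0.00216 + 0.003392 + 0.038528 + 0.05425 + 0.00048 = 0.09881 → 0.099.

0.099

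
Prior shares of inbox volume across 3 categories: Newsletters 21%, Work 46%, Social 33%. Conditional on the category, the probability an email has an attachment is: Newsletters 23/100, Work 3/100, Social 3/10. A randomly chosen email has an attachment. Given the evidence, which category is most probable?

Prior × likelihood for each hypothesis:
  Newsletters: 0.21 × 0.23 = 0.0483
  Work: 0.46 × 0.03 = 0.0138
  Social: 0.33 × 0.3 = 0.099
Normalizing constant = 0.1611.
Largest term belongs to Social, so Social is most probable.

Social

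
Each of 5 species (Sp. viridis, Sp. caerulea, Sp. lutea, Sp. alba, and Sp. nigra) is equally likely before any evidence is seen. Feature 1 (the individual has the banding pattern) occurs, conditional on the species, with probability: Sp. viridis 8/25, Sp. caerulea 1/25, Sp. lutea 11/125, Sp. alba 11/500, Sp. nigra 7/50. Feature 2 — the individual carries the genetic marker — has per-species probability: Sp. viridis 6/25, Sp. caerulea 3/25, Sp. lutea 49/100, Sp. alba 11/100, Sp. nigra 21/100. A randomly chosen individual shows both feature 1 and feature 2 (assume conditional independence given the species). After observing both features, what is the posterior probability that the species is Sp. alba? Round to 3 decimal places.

Since the prior is uniform, the posterior is proportional to the likelihood:
  Sp. viridis: 0.32 × 0.24 = 0.0768
  Sp. caerulea: 0.04 × 0.12 = 0.0048
  Sp. lutea: 0.088 × 0.49 = 0.04312
  Sp. alba: 0.022 × 0.11 = 0.00242
  Sp. nigra: 0.14 × 0.21 = 0.0294
Total = 0.15654.
P(Sp. alba | evidence) = 0.00242 / 0.15654 ≈ 0.015.

0.015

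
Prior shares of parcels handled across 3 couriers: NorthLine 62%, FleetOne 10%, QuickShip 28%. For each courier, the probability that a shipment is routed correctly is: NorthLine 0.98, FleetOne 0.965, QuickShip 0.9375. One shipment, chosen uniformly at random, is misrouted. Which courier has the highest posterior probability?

QuickShip

Taking complements, P(misrouted | each) = NorthLine 0.02, FleetOne 0.035, QuickShip 0.0625.
Prior × likelihood for each hypothesis:
  NorthLine: 0.62 × 0.02 = 0.0124
  FleetOne: 0.1 × 0.035 = 0.0035
  QuickShip: 0.28 × 0.0625 = 0.0175
Normalizing constant = 0.0334.
Largest term belongs to QuickShip, so QuickShip is most probable.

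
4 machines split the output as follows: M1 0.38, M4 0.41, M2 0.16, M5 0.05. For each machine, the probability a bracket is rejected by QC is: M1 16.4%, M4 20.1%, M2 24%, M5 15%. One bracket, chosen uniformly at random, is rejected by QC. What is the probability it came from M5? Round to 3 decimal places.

Prior × likelihood for each hypothesis:
  M1: 0.38 × 0.164 = 0.06232
  M4: 0.41 × 0.201 = 0.08241
  M2: 0.16 × 0.24 = 0.0384
  M5: 0.05 × 0.15 = 0.0075
Normalizing constant = 0.19063.
P(M5 | evidence) = 0.0075 / 0.19063 ≈ 0.039.

0.039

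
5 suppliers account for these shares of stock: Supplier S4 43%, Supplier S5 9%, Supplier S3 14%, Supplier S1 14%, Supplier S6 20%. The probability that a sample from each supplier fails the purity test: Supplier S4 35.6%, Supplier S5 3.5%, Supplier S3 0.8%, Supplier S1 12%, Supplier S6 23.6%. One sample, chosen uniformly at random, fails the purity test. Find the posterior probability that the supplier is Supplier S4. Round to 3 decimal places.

0.692

Unnormalized posteriors (prior × likelihood):
  Supplier S4: 0.43 × 0.356 = 0.15308
  Supplier S5: 0.09 × 0.035 = 0.00315
  Supplier S3: 0.14 × 0.008 = 0.00112
  Supplier S1: 0.14 × 0.12 = 0.0168
  Supplier S6: 0.2 × 0.236 = 0.0472
Normalizing constant = 0.22135.
P(Supplier S4 | evidence) = 0.15308 / 0.22135 ≈ 0.692.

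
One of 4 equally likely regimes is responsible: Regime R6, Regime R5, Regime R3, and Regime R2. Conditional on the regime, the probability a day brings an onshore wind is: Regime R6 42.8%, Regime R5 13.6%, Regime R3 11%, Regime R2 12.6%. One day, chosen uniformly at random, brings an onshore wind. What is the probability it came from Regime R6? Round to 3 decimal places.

With a uniform prior (1/4 each), posterior ∝ likelihood:
  Regime R6: 0.428
  Regime R5: 0.136
  Regime R3: 0.11
  Regime R2: 0.126
Normalizing constant = 0.8.
P(Regime R6 | evidence) = 0.428 / 0.8 ≈ 0.535.

0.535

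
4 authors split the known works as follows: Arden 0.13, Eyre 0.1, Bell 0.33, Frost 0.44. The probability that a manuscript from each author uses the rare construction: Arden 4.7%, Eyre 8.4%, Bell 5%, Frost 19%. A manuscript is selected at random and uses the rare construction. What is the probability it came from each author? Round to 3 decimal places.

Arden 0.053, Eyre 0.073, Bell 0.144, Frost 0.729

Unnormalized posteriors (prior × likelihood):
  Arden: 0.13 × 0.047 = 0.00611
  Eyre: 0.1 × 0.084 = 0.0084
  Bell: 0.33 × 0.05 = 0.0165
  Frost: 0.44 × 0.19 = 0.0836
Normalizing constant = 0.11461.
P(Arden | rare-form) = 0.00611/0.11461 ≈ 0.053
P(Eyre | rare-form) = 0.0084/0.11461 ≈ 0.073
P(Bell | rare-form) = 0.0165/0.11461 ≈ 0.144
P(Frost | rare-form) = 0.0836/0.11461 ≈ 0.729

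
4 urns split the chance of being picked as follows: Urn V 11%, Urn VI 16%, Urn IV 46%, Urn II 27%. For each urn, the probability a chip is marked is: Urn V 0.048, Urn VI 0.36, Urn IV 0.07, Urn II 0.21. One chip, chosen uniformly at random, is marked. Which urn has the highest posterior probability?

Prior × likelihood for each hypothesis:
  Urn V: 0.11 × 0.048 = 0.00528
  Urn VI: 0.16 × 0.36 = 0.0576
  Urn IV: 0.46 × 0.07 = 0.0322
  Urn II: 0.27 × 0.21 = 0.0567
Total = 0.15178.
Largest term belongs to Urn VI, so Urn VI is most probable.

Urn VI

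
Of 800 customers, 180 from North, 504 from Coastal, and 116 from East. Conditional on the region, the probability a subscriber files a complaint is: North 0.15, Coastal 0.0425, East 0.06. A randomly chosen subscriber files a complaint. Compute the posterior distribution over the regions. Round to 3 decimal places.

North 0.488, Coastal 0.387, East 0.126

Compute prior × likelihood for every hypothesis:
  North: 0.225 × 0.15 = 0.03375
  Coastal: 0.63 × 0.0425 = 0.026775
  East: 0.145 × 0.06 = 0.0087
Normalizing constant = 0.069225.
P(North | complaint) = 0.03375/0.069225 ≈ 0.488
P(Coastal | complaint) = 0.026775/0.069225 ≈ 0.387
P(East | complaint) = 0.0087/0.069225 ≈ 0.126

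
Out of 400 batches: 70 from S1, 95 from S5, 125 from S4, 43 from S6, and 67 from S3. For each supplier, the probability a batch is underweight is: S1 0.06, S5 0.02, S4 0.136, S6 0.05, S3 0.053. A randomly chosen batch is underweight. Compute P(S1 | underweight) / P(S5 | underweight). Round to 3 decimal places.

Prior × likelihood for each hypothesis:
  S1: 0.175 × 0.06 = 0.0105
  S5: 0.2375 × 0.02 = 0.00475
  S4: 0.3125 × 0.136 = 0.0425
  S6: 0.1075 × 0.05 = 0.005375
  S3: 0.1675 × 0.053 = 0.0088775
Total = 0.0720025.
The ratio is 0.0105 / 0.00475 (the normalizer cancels) = 2.211.

2.211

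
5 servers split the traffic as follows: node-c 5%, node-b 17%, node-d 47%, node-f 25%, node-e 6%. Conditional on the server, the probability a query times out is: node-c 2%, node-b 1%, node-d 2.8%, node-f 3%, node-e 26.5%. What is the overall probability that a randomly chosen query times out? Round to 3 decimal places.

0.039

Compute prior × likelihood for every hypothesis:
  node-c: 0.05 × 0.02 = 0.001
  node-b: 0.17 × 0.01 = 0.0017
  node-d: 0.47 × 0.028 = 0.01316
  node-f: 0.25 × 0.03 = 0.0075
  node-e: 0.06 × 0.265 = 0.0159
P(timeout) = 0.001 + 0.0017 + 0.01316 + 0.0075 + 0.0159 = 0.03926 → 0.039.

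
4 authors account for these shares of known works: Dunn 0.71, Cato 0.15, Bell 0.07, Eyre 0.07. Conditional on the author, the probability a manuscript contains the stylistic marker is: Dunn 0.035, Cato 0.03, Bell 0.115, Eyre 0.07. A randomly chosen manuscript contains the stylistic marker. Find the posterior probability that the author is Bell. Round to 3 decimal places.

Prior × likelihood for each hypothesis:
  Dunn: 0.71 × 0.035 = 0.02485
  Cato: 0.15 × 0.03 = 0.0045
  Bell: 0.07 × 0.115 = 0.00805
  Eyre: 0.07 × 0.07 = 0.0049
Normalizing constant = 0.0423.
P(Bell | evidence) = 0.00805 / 0.0423 ≈ 0.190.

0.190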